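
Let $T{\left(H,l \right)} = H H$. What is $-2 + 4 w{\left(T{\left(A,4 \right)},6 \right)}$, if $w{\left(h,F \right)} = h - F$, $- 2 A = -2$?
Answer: $-22$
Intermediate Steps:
$A = 1$ ($A = \left(- \frac{1}{2}\right) \left(-2\right) = 1$)
$T{\left(H,l \right)} = H^{2}$
$-2 + 4 w{\left(T{\left(A,4 \right)},6 \right)} = -2 + 4 \left(1^{2} - 6\right) = -2 + 4 \left(1 - 6\right) = -2 + 4 \left(-5\right) = -2 - 20 = -22$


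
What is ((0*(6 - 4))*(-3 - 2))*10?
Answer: 0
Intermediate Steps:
((0*(6 - 4))*(-3 - 2))*10 = ((0*2)*(-5))*10 = (0*(-5))*10 = 0*10 = 0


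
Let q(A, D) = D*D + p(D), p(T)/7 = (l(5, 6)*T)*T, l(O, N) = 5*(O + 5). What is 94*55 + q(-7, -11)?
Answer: 47641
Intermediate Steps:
l(O, N) = 25 + 5*O (l(O, N) = 5*(5 + O) = 25 + 5*O)
p(T) = 350*T² (p(T) = 7*(((25 + 5*5)*T)*T) = 7*(((25 + 25)*T)*T) = 7*((50*T)*T) = 7*(50*T²) = 350*T²)
q(A, D) = 351*D² (q(A, D) = D*D + 350*D² = D² + 350*D² = 351*D²)
94*55 + q(-7, -11) = 94*55 + 351*(-11)² = 5170 + 351*121 = 5170 + 42471 = 47641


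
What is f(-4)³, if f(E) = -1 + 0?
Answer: -1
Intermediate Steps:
f(E) = -1
f(-4)³ = (-1)³ = -1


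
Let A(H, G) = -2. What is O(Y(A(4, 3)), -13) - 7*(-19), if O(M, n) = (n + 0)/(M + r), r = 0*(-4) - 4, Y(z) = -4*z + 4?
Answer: 1051/8 ≈ 131.38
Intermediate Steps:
Y(z) = 4 - 4*z
r = -4 (r = 0 - 4 = -4)
O(M, n) = n/(-4 + M) (O(M, n) = (n + 0)/(M - 4) = n/(-4 + M))
O(Y(A(4, 3)), -13) - 7*(-19) = -13/(-4 + (4 - 4*(-2))) - 7*(-19) = -13/(-4 + (4 + 8)) + 133 = -13/(-4 + 12) + 133 = -13/8 + 133 = 1051/8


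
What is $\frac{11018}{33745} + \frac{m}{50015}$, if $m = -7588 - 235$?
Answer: $\frac{57415627}{337551235} \approx 0.17009$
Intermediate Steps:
$m = -7823$
$\frac{11018}{33745} + \frac{m}{50015} = \frac{11018}{33745} - \frac{7823}{50015} = \frac{57415627}{337551235}$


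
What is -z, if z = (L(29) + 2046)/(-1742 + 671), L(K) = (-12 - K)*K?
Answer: 857/1071 ≈ 0.80019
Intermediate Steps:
L(K) = K*(-12 - K)
z = -857/1071 (z = (-1*29*(12 + 29) + 2046)/(-1742 + 671) = (-1*29*41 + 2046)/(-1071) = (-1189 + 2046)*(-1/1071) = 857*(-1/1071) = -857/1071 ≈ -0.80019)
-z = -1*(-857/1071) = 857/1071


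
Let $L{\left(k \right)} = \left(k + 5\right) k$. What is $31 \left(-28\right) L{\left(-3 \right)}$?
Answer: $5208$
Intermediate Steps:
$L{\left(k \right)} = k \left(5 + k\right)$ ($L{\left(k \right)} = \left(5 + k\right) k = k \left(5 + k\right)$)
$31 \left(-28\right) L{\left(-3 \right)} = 31 \left(-28\right) \left(- 3 \left(5 - 3\right)\right) = - 868 \left(\left(-3\right) 2\right) = \left(-868\right) \left(-6\right) = 5208$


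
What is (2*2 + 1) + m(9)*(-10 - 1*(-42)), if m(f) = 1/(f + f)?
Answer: 61/9 ≈ 6.7778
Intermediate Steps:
m(f) = 1/(2*f)
(2*2 + 1) + m(9)*(-10 - 1*(-42)) = (2*2 + 1) + ((½)/9)*(-10 - 1*(-42)) = (4 + 1) + ((½)*(⅑))*(-10 + 42) = 5 + (1/18)*32 = 5 + 16/9 = 61/9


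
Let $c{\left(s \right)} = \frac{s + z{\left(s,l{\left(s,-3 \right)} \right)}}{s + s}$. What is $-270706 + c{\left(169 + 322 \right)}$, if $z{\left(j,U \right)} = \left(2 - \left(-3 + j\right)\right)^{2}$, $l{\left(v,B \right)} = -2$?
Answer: $- \frac{265596605}{982} \approx -2.7047 \cdot 10^{5}$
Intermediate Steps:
$z{\left(j,U \right)} = \left(5 - j\right)^{2}$
$c{\left(s \right)} = \frac{s + \left(-5 + s\right)^{2}}{2 s}$ ($c{\left(s \right)} = \frac{s + \left(-5 + s\right)^{2}}{s + s} = \frac{s + \left(-5 + s\right)^{2}}{2 s}$)
$-270706 + c{\left(169 + 322 \right)} = -270706 + \frac{\left(169 + 322\right) + \left(-5 + \left(169 + 322\right)\right)^{2}}{2 \left(169 + 322\right)} = -270706 + \frac{491 + \left(-5 + 491\right)^{2}}{2 \cdot 491} = -270706 + \frac{1}{2} \cdot \frac{1}{491} \left(491 + 486^{2}\right) = -270706 + \frac{1}{2} \cdot \frac{1}{491} \left(491 + 236196\right) = -270706 + \frac{1}{2} \cdot \frac{1}{491} \cdot 236687 = -270706 + \frac{236687}{982} = - \frac{265596605}{982}$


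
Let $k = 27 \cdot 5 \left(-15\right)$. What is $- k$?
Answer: $2025$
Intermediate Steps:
$k = -2025$ ($k = 135 \left(-15\right) = -2025$)
$- k = \left(-1\right) \left(-2025\right) = 2025$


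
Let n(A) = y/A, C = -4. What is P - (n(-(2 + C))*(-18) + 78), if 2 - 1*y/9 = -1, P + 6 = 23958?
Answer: 24117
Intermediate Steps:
P = 23952 (P = -6 + 23958 = 23952)
y = 27 (y = 18 - 9*(-1) = 18 + 9 = 27)
n(A) = 27/A
P - (n(-(2 + C))*(-18) + 78) = 23952 - ((27/((-(2 - 4))))*(-18) + 78) = 23952 - ((27/((-1*(-2))))*(-18) + 78) = 23952 - ((27/2)*(-18) + 78) = 23952 - (-243 + 78) = 23952 - 1*(-165) = 23952 + 165 = 24117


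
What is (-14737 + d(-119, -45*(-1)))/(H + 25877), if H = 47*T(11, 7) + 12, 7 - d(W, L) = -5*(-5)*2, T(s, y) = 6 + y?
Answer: -739/1325 ≈ -0.55774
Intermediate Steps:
d(W, L) = -43 (d(W, L) = 7 - (-5*(-5))*2 = 7 - 25*2 = 7 - 1*50 = 7 - 50 = -43)
H = 623 (H = 47*(6 + 7) + 12 = 47*13 + 12 = 611 + 12 = 623)
(-14737 + d(-119, -45*(-1)))/(H + 25877) = (-14737 - 43)/(623 + 25877) = -14780/26500 = -14780*1/26500 = -739/1325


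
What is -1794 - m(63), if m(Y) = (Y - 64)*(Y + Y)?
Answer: -1668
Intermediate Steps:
m(Y) = 2*Y*(-64 + Y) (m(Y) = (-64 + Y)*(2*Y) = 2*Y*(-64 + Y))
-1794 - m(63) = -1794 - 2*63*(-64 + 63) = -1794 - 2*63*(-1) = -1794 - 1*(-126) = -1794 + 126 = -1668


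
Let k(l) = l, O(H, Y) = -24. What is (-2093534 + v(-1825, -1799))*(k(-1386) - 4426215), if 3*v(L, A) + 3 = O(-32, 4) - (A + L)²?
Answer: 28652489317335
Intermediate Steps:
v(L, A) = -9 - (A + L)²/3 (v(L, A) = -1 + (-24 - (A + L)²)/3 = -1 + (-8 - (A + L)²/3) = -9 - (A + L)²/3)
(-2093534 + v(-1825, -1799))*(k(-1386) - 4426215) = (-2093534 + (-9 - (-1799 - 1825)²/3))*(-1386 - 4426215) = (-2093534 + (-9 - ⅓*(-3624)²))*(-4427601) = (-2093534 + (-9 - ⅓*13133376))*(-4427601) = (-2093534 + (-9 - 4377792))*(-4427601) = (-2093534 - 4377801)*(-4427601) = -6471335*(-4427601) = 28652489317335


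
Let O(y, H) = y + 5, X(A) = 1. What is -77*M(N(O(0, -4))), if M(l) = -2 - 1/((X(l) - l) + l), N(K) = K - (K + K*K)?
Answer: 231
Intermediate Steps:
O(y, H) = 5 + y
N(K) = -K² (N(K) = K - (K + K²) = K + (-K - K²) = -K²)
M(l) = -3 (M(l) = -2 - 1/((1 - l) + l) = -2 - 1/1 = -2 - 1*1 = -2 - 1 = -3)
-77*M(N(O(0, -4))) = -77*(-3) = 231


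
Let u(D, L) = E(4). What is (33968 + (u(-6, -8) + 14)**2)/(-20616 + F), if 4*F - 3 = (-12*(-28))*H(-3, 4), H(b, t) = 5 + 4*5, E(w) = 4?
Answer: -137168/74061 ≈ -1.8521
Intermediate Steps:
u(D, L) = 4
H(b, t) = 25 (H(b, t) = 5 + 20 = 25)
F = 8403/4 (F = 3/4 + (-12*(-28)*25)/4 = 3/4 + (336*25)/4 = 3/4 + (1/4)*8400 = 3/4 + 2100 = 8403/4 ≈ 2100.8)
(33968 + (u(-6, -8) + 14)**2)/(-20616 + F) = (33968 + (4 + 14)**2)/(-20616 + 8403/4) = (33968 + 18**2)/(-74061/4) = (33968 + 324)*(-4/74061) = 34292*(-4/74061) = -137168/74061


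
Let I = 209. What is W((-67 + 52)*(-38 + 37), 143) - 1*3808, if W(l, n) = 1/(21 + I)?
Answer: -875839/230 ≈ -3808.0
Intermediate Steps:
W(l, n) = 1/230 (W(l, n) = 1/(21 + 209) = 1/230)
W((-67 + 52)*(-38 + 37), 143) - 1*3808 = 1/230 - 1*3808 = 1/230 - 3808 = -875839/230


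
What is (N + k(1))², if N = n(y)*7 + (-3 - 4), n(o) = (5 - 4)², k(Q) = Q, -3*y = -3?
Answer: 1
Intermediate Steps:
y = 1 (y = -⅓*(-3) = 1)
n(o) = 1 (n(o) = 1² = 1)
N = 0 (N = 1*7 + (-3 - 4) = 7 - 7 = 0)
(N + k(1))² = (0 + 1)² = 1² = 1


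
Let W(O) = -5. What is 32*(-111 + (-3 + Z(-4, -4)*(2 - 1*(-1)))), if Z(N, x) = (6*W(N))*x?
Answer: 7872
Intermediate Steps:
Z(N, x) = -30*x (Z(N, x) = (6*(-5))*x = -30*x)
32*(-111 + (-3 + Z(-4, -4)*(2 - 1*(-1)))) = 32*(-111 + (-3 + (-30*(-4))*(2 - 1*(-1)))) = 32*(-111 + (-3 + 120*(2 + 1))) = 32*(-111 + (-3 + 120*3)) = 32*(-111 + (-3 + 360)) = 32*(-111 + 357) = 32*246 = 7872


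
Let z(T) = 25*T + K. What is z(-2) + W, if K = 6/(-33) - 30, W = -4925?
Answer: -55057/11 ≈ -5005.2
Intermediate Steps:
K = -332/11 (K = 6*(-1/33) - 30 = -2/11 - 30 = -332/11 ≈ -30.182)
z(T) = -332/11 + 25*T (z(T) = 25*T - 332/11 = -332/11 + 25*T)
z(-2) + W = (-332/11 + 25*(-2)) - 4925 = (-332/11 - 50) - 4925 = -882/11 - 4925 = -55057/11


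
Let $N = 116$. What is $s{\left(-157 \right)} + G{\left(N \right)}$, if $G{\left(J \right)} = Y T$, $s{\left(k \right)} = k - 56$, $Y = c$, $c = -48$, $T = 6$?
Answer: $-501$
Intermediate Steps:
$Y = -48$
$s{\left(k \right)} = -56 + k$
$G{\left(J \right)} = -288$ ($G{\left(J \right)} = \left(-48\right) 6 = -288$)
$s{\left(-157 \right)} + G{\left(N \right)} = \left(-56 - 157\right) - 288 = -213 - 288 = -501$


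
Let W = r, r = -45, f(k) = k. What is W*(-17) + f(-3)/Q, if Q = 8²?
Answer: 48957/64 ≈ 764.95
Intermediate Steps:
Q = 64
W = -45
W*(-17) + f(-3)/Q = -45*(-17) - 3/64 = 765 - 3*1/64 = 765 - 3/64 = 48957/64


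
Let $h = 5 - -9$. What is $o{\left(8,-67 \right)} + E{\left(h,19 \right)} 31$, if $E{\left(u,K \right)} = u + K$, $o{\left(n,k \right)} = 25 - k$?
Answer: $1115$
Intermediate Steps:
$h = 14$ ($h = 5 + 9 = 14$)
$E{\left(u,K \right)} = K + u$
$o{\left(8,-67 \right)} + E{\left(h,19 \right)} 31 = \left(25 - -67\right) + \left(19 + 14\right) 31 = \left(25 + 67\right) + 33 \cdot 31 = 92 + 1023 = 1115$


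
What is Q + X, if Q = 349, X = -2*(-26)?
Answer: 401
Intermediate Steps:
X = 52
Q + X = 349 + 52 = 401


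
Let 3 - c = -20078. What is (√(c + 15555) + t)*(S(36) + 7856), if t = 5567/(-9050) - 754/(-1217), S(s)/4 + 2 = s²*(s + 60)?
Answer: 12299359716/5506925 + 1011024*√8909 ≈ 9.5430e+7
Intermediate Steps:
c = 20081 (c = 3 - 1*(-20078) = 3 + 20078 = 20081)
S(s) = -8 + 4*s²*(60 + s) (S(s) = -8 + 4*(s²*(s + 60)) = -8 + 4*(s²*(60 + s)) = -8 + 4*s²*(60 + s))
t = 48661/11013850 (t = 5567*(-1/9050) - 754*(-1/1217) = -5567/9050 + 754/1217 = 48661/11013850 ≈ 0.0044182)
(√(c + 15555) + t)*(S(36) + 7856) = (√(20081 + 15555) + 48661/11013850)*((-8 + 4*36³ + 240*36²) + 7856) = (√35636 + 48661/11013850)*((-8 + 4*46656 + 240*1296) + 7856) = (2*√8909 + 48661/11013850)*((-8 + 186624 + 311040) + 7856) = (48661/11013850 + 2*√8909)*(497656 + 7856) = (48661/11013850 + 2*√8909)*505512 = 12299359716/5506925 + 1011024*√8909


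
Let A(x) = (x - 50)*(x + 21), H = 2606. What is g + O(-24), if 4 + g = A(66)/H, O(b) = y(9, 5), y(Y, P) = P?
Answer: 1999/1303 ≈ 1.5342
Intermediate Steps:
A(x) = (-50 + x)*(21 + x)
O(b) = 5
g = -4516/1303 (g = -4 + (-1050 + 66² - 29*66)/2606 = -4 + (-1050 + 4356 - 1914)*(1/2606) = -4 + 1392*(1/2606) = -4 + 696/1303 = -4516/1303 ≈ -3.4658)
g + O(-24) = -4516/1303 + 5 = 1999/1303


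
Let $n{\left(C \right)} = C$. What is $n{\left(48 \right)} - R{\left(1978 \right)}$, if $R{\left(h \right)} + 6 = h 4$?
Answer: $-7858$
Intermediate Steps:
$R{\left(h \right)} = -6 + 4 h$ ($R{\left(h \right)} = -6 + h 4 = -6 + 4 h$)
$n{\left(48 \right)} - R{\left(1978 \right)} = 48 - \left(-6 + 4 \cdot 1978\right) = 48 - \left(-6 + 7912\right) = 48 - 7906 = -7858$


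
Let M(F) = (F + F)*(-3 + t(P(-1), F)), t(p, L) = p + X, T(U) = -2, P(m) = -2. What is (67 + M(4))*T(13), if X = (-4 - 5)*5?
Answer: 666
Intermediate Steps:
X = -45 (X = -9*5 = -45)
t(p, L) = -45 + p (t(p, L) = p - 45 = -45 + p)
M(F) = -100*F (M(F) = (F + F)*(-3 + (-45 - 2)) = (2*F)*(-3 - 47) = (2*F)*(-50) = -100*F)
(67 + M(4))*T(13) = (67 - 100*4)*(-2) = (67 - 400)*(-2) = -333*(-2) = 666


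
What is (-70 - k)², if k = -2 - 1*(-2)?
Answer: 4900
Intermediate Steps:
k = 0 (k = -2 + 2 = 0)
(-70 - k)² = (-70 - 1*0)² = (-70 + 0)² = (-70)² = 4900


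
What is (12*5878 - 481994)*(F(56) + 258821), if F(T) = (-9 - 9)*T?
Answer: -106079221354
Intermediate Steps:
F(T) = -18*T
(12*5878 - 481994)*(F(56) + 258821) = (12*5878 - 481994)*(-18*56 + 258821) = (70536 - 481994)*(-1008 + 258821) = -411458*257813 = -106079221354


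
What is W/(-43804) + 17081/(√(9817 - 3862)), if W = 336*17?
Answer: -1428/10951 + 17081*√5955/5955 ≈ 221.22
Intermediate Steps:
W = 5712
W/(-43804) + 17081/(√(9817 - 3862)) = 5712/(-43804) + 17081/(√(9817 - 3862)) = 5712*(-1/43804) + 17081/(√5955) = -1428/10951 + 17081*(√5955/5955) = -1428/10951 + 17081*√5955/5955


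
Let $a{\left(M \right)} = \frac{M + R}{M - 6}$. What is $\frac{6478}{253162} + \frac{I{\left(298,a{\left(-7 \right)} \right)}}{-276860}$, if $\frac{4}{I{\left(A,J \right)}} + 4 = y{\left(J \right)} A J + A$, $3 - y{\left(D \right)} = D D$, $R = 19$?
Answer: $\frac{146208564973907}{5713859574245550} \approx 0.025588$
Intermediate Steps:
$a{\left(M \right)} = \frac{19 + M}{-6 + M}$ ($a{\left(M \right)} = \frac{M + 19}{M - 6} = \frac{19 + M}{-6 + M}$)
$y{\left(D \right)} = 3 - D^{2}$ ($y{\left(D \right)} = 3 - D D = 3 - D^{2}$)
$I{\left(A,J \right)} = \frac{4}{-4 + A + A J \left(3 - J^{2}\right)}$ ($I{\left(A,J \right)} = \frac{4}{-4 + \left(\left(3 - J^{2}\right) A J + A\right)} = \frac{4}{-4 + \left(A \left(3 - J^{2}\right) J + A\right)} = \frac{4}{-4 + \left(A J \left(3 - J^{2}\right) + A\right)} = \frac{4}{-4 + \left(A + A J \left(3 - J^{2}\right)\right)} = \frac{4}{-4 + A + A J \left(3 - J^{2}\right)}$)
$\frac{6478}{253162} + \frac{I{\left(298,a{\left(-7 \right)} \right)}}{-276860} = \frac{6478}{253162} + \frac{\left(-4\right) \frac{1}{4 - 298 + 298 \frac{19 - 7}{-6 - 7} \left(-3 + \left(\frac{19 - 7}{-6 - 7}\right)^{2}\right)}}{-276860} = 6478 \cdot \frac{1}{253162} + - \frac{4}{4 - 298 + 298 \frac{1}{-13} \cdot 12 \left(-3 + \left(\frac{1}{-13} \cdot 12\right)^{2}\right)} \left(- \frac{1}{276860}\right) = \frac{3239}{126581} + - \frac{4}{4 - 298 + 298 \left(\left(- \frac{1}{13}\right) 12\right) \left(-3 + \left(\left(- \frac{1}{13}\right) 12\right)^{2}\right)} \left(- \frac{1}{276860}\right) = \frac{3239}{126581} + - \frac{4}{4 - 298 + 298 \left(- \frac{12}{13}\right) \left(-3 + \left(- \frac{12}{13}\right)^{2}\right)} \left(- \frac{1}{276860}\right) = \frac{3239}{126581} + - \frac{4}{4 - 298 + 298 \left(- \frac{12}{13}\right) \left(-3 + \frac{144}{169}\right)} \left(- \frac{1}{276860}\right) = \frac{3239}{126581} + - \frac{4}{4 - 298 + 298 \left(- \frac{12}{13}\right) \left(- \frac{363}{169}\right)} \left(- \frac{1}{276860}\right) = \frac{3239}{126581} + - \frac{4}{4 - 298 + \frac{1298088}{2197}} \left(- \frac{1}{276860}\right) = \frac{3239}{126581} + - \frac{4}{\frac{652170}{2197}} \left(- \frac{1}{276860}\right) = \frac{3239}{126581} + \left(-4\right) \frac{2197}{652170} \left(- \frac{1}{276860}\right) = \frac{3239}{126581} - - \frac{2197}{45139946550} = \frac{3239}{126581} + \frac{2197}{45139946550} = \frac{146208564973907}{5713859574245550}$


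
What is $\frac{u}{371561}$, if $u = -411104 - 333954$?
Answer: $- \frac{745058}{371561} \approx -2.0052$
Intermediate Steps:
$u = -745058$ ($u = -411104 - 333954 = -745058$)
$\frac{u}{371561} = - \frac{745058}{371561}$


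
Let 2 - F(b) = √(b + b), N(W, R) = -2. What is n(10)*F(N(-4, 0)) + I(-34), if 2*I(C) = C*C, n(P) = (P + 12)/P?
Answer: 2912/5 - 22*I/5 ≈ 582.4 - 4.4*I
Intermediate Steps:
n(P) = (12 + P)/P
F(b) = 2 - √2*√b (F(b) = 2 - √(b + b) = 2 - √(2*b) = 2 - √2*√b)
I(C) = C²/2 (I(C) = (C*C)/2 = C²/2)
n(10)*F(N(-4, 0)) + I(-34) = ((12 + 10)/10)*(2 - √2*√(-2)) + (½)*(-34)² = ((⅒)*22)*(2 - √2*I*√2) + (½)*1156 = 11*(2 - 2*I)/5 + 578 = (22/5 - 22*I/5) + 578 = 2912/5 - 22*I/5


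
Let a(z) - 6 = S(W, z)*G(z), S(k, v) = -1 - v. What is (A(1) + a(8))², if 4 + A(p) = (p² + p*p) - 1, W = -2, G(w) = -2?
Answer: 441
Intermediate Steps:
A(p) = -5 + 2*p² (A(p) = -4 + ((p² + p*p) - 1) = -4 + ((p² + p²) - 1) = -4 + (2*p² - 1) = -4 + (-1 + 2*p²) = -5 + 2*p²)
a(z) = 8 + 2*z (a(z) = 6 + (-1 - z)*(-2) = 6 + (2 + 2*z) = 8 + 2*z)
(A(1) + a(8))² = ((-5 + 2*1²) + (8 + 2*8))² = ((-5 + 2*1) + (8 + 16))² = ((-5 + 2) + 24)² = (-3 + 24)² = 21² = 441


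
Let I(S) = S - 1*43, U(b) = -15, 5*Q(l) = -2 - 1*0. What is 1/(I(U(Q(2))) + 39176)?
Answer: 1/39118 ≈ 2.5564e-5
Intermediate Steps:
Q(l) = -2/5 (Q(l) = (-2 - 1*0)/5 = (-2 + 0)/5 = (1/5)*(-2) = -2/5)
I(S) = -43 + S (I(S) = S - 43 = -43 + S)
1/(I(U(Q(2))) + 39176) = 1/((-43 - 15) + 39176) = 1/(-58 + 39176) = 1/39118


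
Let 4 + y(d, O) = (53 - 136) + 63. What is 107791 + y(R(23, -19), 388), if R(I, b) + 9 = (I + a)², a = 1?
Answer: 107767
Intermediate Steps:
R(I, b) = -9 + (1 + I)² (R(I, b) = -9 + (I + 1)² = -9 + (1 + I)²)
y(d, O) = -24 (y(d, O) = -4 + ((53 - 136) + 63) = -4 + (-83 + 63) = -4 - 20 = -24)
107791 + y(R(23, -19), 388) = 107791 - 24 = 107767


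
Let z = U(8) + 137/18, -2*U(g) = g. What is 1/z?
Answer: 18/65 ≈ 0.27692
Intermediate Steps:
U(g) = -g/2
z = 65/18 (z = -½*8 + 137/18 = -4 + (1/18)*137 = -4 + 137/18 = 65/18 ≈ 3.6111)
1/z = 1/(65/18) = 18/65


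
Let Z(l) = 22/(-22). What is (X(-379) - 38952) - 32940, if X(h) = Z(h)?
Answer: -71893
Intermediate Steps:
Z(l) = -1 (Z(l) = 22*(-1/22) = -1)
X(h) = -1
(X(-379) - 38952) - 32940 = (-1 - 38952) - 32940 = -38953 - 32940 = -71893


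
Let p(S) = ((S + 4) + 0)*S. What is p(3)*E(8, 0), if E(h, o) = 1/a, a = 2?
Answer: 21/2 ≈ 10.500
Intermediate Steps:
p(S) = S*(4 + S) (p(S) = ((4 + S) + 0)*S = (4 + S)*S = S*(4 + S))
E(h, o) = ½ (E(h, o) = 1/2 = ½)
p(3)*E(8, 0) = (3*(4 + 3))*(½) = (3*7)*(½) = 21*(½) = 21/2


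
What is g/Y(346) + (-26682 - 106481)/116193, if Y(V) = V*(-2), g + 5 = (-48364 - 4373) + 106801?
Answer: -6373426183/80405556 ≈ -79.266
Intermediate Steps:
g = 54059 (g = -5 + ((-48364 - 4373) + 106801) = -5 + (-52737 + 106801) = -5 + 54064 = 54059)
Y(V) = -2*V
g/Y(346) + (-26682 - 106481)/116193 = 54059/((-2*346)) + (-26682 - 106481)/116193 = 54059/(-692) - 133163*1/116193 = 54059*(-1/692) - 133163/116193 = -54059/692 - 133163/116193 = -6373426183/80405556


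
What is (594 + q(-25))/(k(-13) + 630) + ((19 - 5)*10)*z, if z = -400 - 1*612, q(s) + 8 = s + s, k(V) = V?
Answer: -87416024/617 ≈ -1.4168e+5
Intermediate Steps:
q(s) = -8 + 2*s (q(s) = -8 + (s + s) = -8 + 2*s)
z = -1012 (z = -400 - 612 = -1012)
(594 + q(-25))/(k(-13) + 630) + ((19 - 5)*10)*z = (594 + (-8 + 2*(-25)))/(-13 + 630) + ((19 - 5)*10)*(-1012) = (594 + (-8 - 50))/617 + (14*10)*(-1012) = (594 - 58)*(1/617) + 140*(-1012) = 536*(1/617) - 141680 = 536/617 - 141680 = -87416024/617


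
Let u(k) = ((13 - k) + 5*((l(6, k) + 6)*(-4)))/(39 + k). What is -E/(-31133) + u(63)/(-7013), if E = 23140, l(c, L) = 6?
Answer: 8280836105/11135122179 ≈ 0.74367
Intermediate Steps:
u(k) = (-227 - k)/(39 + k) (u(k) = ((13 - k) + 5*((6 + 6)*(-4)))/(39 + k) = ((13 - k) + 5*(12*(-4)))/(39 + k) = ((13 - k) + 5*(-48))/(39 + k) = ((13 - k) - 240)/(39 + k) = (-227 - k)/(39 + k))
-E/(-31133) + u(63)/(-7013) = -1*23140/(-31133) + ((-227 - 1*63)/(39 + 63))/(-7013) = -23140*(-1/31133) + ((-227 - 63)/102)*(-1/7013) = 23140/31133 + ((1/102)*(-290))*(-1/7013) = 23140/31133 - 145/51*(-1/7013) = 23140/31133 + 145/357663 = 8280836105/11135122179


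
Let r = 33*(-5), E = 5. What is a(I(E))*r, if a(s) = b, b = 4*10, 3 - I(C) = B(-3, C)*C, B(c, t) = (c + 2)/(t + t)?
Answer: -6600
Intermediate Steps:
B(c, t) = (2 + c)/(2*t) (B(c, t) = (2 + c)/((2*t)) = (2 + c)*(1/(2*t)) = (2 + c)/(2*t))
I(C) = 7/2 (I(C) = 3 - (2 - 3)/(2*C)*C = 3 - (1/2)*(-1)/C*C = 3 - (-1/(2*C))*C = 3 - 1*(-1/2) = 3 + 1/2 = 7/2)
b = 40
a(s) = 40
r = -165
a(I(E))*r = 40*(-165) = -6600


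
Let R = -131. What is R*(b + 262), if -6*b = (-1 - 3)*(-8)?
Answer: -100870/3 ≈ -33623.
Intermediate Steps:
b = -16/3 (b = -(-1 - 3)*(-8)/6 = -(-2)*(-8)/3 = -⅙*32 = -16/3 ≈ -5.3333)
R*(b + 262) = -131*(-16/3 + 262) = -131*770/3 = -100870/3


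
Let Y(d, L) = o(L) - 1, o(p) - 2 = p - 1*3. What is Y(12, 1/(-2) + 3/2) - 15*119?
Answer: -1786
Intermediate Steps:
o(p) = -1 + p (o(p) = 2 + (p - 1*3) = 2 + (p - 3) = 2 + (-3 + p) = -1 + p)
Y(d, L) = -2 + L (Y(d, L) = (-1 + L) - 1 = -2 + L)
Y(12, 1/(-2) + 3/2) - 15*119 = (-2 + (1/(-2) + 3/2)) - 15*119 = (-2 + (1*(-½) + 3*(½))) - 1785 = (-2 + (-½ + 3/2)) - 1785 = (-2 + 1) - 1785 = -1 - 1785 = -1786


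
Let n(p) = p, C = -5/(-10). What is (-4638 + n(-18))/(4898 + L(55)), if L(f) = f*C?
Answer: -9312/9851 ≈ -0.94528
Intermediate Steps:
C = ½ (C = -5*(-⅒) = ½ ≈ 0.50000)
L(f) = f/2 (L(f) = f*(½) = f/2)
(-4638 + n(-18))/(4898 + L(55)) = (-4638 - 18)/(4898 + (½)*55) = -4656/(4898 + 55/2) = -4656/9851/2 = -4656*2/9851 = -9312/9851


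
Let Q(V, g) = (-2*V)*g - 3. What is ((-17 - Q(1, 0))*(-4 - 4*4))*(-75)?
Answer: -21000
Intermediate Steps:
Q(V, g) = -3 - 2*V*g (Q(V, g) = -2*V*g - 3 = -3 - 2*V*g)
((-17 - Q(1, 0))*(-4 - 4*4))*(-75) = ((-17 - (-3 - 2*1*0))*(-4 - 4*4))*(-75) = ((-17 - (-3 + 0))*(-4 - 16))*(-75) = ((-17 - 1*(-3))*(-20))*(-75) = ((-17 + 3)*(-20))*(-75) = -14*(-20)*(-75) = 280*(-75) = -21000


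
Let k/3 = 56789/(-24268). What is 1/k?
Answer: -24268/170367 ≈ -0.14245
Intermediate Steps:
k = -170367/24268 (k = 3*(56789/(-24268)) = 3*(56789*(-1/24268)) = 3*(-56789/24268) = -170367/24268 ≈ -7.0202)
1/k = 1/(-170367/24268) = -24268/170367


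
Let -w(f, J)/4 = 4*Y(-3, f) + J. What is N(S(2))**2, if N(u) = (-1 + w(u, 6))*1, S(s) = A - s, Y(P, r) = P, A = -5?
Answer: 529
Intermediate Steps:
w(f, J) = 48 - 4*J (w(f, J) = -4*(4*(-3) + J) = -4*(-12 + J) = 48 - 4*J)
S(s) = -5 - s
N(u) = 23 (N(u) = (-1 + (48 - 4*6))*1 = (-1 + (48 - 24))*1 = (-1 + 24)*1 = 23*1 = 23)
N(S(2))**2 = 23**2 = 529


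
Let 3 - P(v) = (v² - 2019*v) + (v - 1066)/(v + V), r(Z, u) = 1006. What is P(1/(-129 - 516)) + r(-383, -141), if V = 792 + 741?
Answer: 414059490200971/411358863600 ≈ 1006.6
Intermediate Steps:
V = 1533
P(v) = 3 - v² + 2019*v - (-1066 + v)/(1533 + v) (P(v) = 3 - ((v² - 2019*v) + (v - 1066)/(v + 1533)) = 3 - ((v² - 2019*v) + (-1066 + v)/(1533 + v)) = 3 - (v² - 2019*v + (-1066 + v)/(1533 + v)) = 3 + (-v² + 2019*v - (-1066 + v)/(1533 + v)) = 3 - v² + 2019*v - (-1066 + v)/(1533 + v))
P(1/(-129 - 516)) + r(-383, -141) = (5665 - (1/(-129 - 516))³ + 486*(1/(-129 - 516))² + 3095129/(-129 - 516))/(1533 + 1/(-129 - 516)) + 1006 = (5665 - (1/(-645))³ + 486*(1/(-645))² + 3095129/(-645))/(1533 + 1/(-645)) + 1006 = (5665 - (-1/645)³ + 486*(-1/645)² + 3095129*(-1/645))/(1533 - 1/645) + 1006 = (5665 - 1*(-1/268336125) + 486*(1/416025) - 3095129/645)/(988784/645) + 1006 = 645*(5665 + 1/268336125 + 54/46225 - 3095129/645)/988784 + 1006 = (645/988784)*(232473419371/268336125) + 1006 = 232473419371/411358863600 + 1006 = 414059490200971/411358863600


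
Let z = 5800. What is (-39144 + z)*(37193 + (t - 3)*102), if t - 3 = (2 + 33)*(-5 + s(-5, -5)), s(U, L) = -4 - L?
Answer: -764011072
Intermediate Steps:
t = -137 (t = 3 + (2 + 33)*(-5 + (-4 - 1*(-5))) = 3 + 35*(-5 + (-4 + 5)) = 3 + 35*(-5 + 1) = 3 + 35*(-4) = 3 - 140 = -137)
(-39144 + z)*(37193 + (t - 3)*102) = (-39144 + 5800)*(37193 + (-137 - 3)*102) = -33344*(37193 - 140*102) = -33344*(37193 - 14280) = -33344*22913 = -764011072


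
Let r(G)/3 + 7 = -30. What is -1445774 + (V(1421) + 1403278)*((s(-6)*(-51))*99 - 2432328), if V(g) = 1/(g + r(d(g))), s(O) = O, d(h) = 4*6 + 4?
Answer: -2207823509364047/655 ≈ -3.3707e+12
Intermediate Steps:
d(h) = 28 (d(h) = 24 + 4 = 28)
r(G) = -111 (r(G) = -21 + 3*(-30) = -21 - 90 = -111)
V(g) = 1/(-111 + g) (V(g) = 1/(g - 111) = 1/(-111 + g))
-1445774 + (V(1421) + 1403278)*((s(-6)*(-51))*99 - 2432328) = -1445774 + (1/(-111 + 1421) + 1403278)*(-6*(-51)*99 - 2432328) = -1445774 + (1/1310 + 1403278)*(306*99 - 2432328) = -1445774 + (1/1310 + 1403278)*(30294 - 2432328) = -1445774 + (1838294181/1310)*(-2402034) = -1445774 - 2207822562382077/655 = -2207823509364047/655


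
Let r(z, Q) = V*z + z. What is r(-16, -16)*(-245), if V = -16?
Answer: -58800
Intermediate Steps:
r(z, Q) = -15*z (r(z, Q) = -16*z + z = -15*z)
r(-16, -16)*(-245) = -15*(-16)*(-245) = 240*(-245) = -58800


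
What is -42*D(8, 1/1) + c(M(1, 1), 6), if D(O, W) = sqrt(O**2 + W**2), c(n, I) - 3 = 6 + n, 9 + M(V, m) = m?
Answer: 1 - 42*sqrt(65) ≈ -337.61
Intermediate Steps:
M(V, m) = -9 + m
c(n, I) = 9 + n (c(n, I) = 3 + (6 + n) = 9 + n)
-42*D(8, 1/1) + c(M(1, 1), 6) = -42*sqrt(8**2 + (1/1)**2) + (9 + (-9 + 1)) = -42*sqrt(64 + 1**2) + (9 - 8) = -42*sqrt(64 + 1) + 1 = -42*sqrt(65) + 1 = 1 - 42*sqrt(65)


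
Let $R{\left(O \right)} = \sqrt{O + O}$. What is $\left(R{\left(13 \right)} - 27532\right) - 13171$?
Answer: $-40703 + \sqrt{26} \approx -40698.0$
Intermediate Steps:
$R{\left(O \right)} = \sqrt{2} \sqrt{O}$ ($R{\left(O \right)} = \sqrt{2 O} = \sqrt{2} \sqrt{O}$)
$\left(R{\left(13 \right)} - 27532\right) - 13171 = \left(\sqrt{2} \sqrt{13} - 27532\right) - 13171 = \left(\sqrt{26} - 27532\right) - 13171 = \left(-27532 + \sqrt{26}\right) - 13171 = -40703 + \sqrt{26}$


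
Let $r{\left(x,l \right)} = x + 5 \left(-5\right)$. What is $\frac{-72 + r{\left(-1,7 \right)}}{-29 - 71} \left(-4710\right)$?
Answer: $- \frac{23079}{5} \approx -4615.8$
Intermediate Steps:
$r{\left(x,l \right)} = -25 + x$ ($r{\left(x,l \right)} = x - 25 = -25 + x$)
$\frac{-72 + r{\left(-1,7 \right)}}{-29 - 71} \left(-4710\right) = \frac{-72 - 26}{-29 - 71} \left(-4710\right) = \frac{-72 - 26}{-100} \left(-4710\right) = \left(-98\right) \left(- \frac{1}{100}\right) \left(-4710\right) = \frac{49}{50} \left(-4710\right) = - \frac{23079}{5}$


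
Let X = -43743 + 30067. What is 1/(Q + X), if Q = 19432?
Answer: 1/5756 ≈ 0.00017373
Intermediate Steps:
X = -13676
1/(Q + X) = 1/(19432 - 13676) = 1/5756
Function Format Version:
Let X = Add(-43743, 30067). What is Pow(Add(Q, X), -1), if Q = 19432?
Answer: Rational(1, 5756) ≈ 0.00017373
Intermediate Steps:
X = -13676
Pow(Add(Q, X), -1) = Pow(Add(19432, -13676), -1) = Pow(5756, -1) = Rational(1, 5756)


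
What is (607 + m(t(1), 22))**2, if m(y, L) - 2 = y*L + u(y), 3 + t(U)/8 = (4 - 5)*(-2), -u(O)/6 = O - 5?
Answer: 261121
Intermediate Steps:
u(O) = 30 - 6*O (u(O) = -6*(O - 5) = -6*(-5 + O) = 30 - 6*O)
t(U) = -8 (t(U) = -24 + 8*((4 - 5)*(-2)) = -24 + 8*(-1*(-2)) = -24 + 8*2 = -24 + 16 = -8)
m(y, L) = 32 - 6*y + L*y (m(y, L) = 2 + (y*L + (30 - 6*y)) = 2 + (L*y + (30 - 6*y)) = 2 + (30 - 6*y + L*y) = 32 - 6*y + L*y)
(607 + m(t(1), 22))**2 = (607 + (32 - 6*(-8) + 22*(-8)))**2 = (607 + (32 + 48 - 176))**2 = (607 - 96)**2 = 511**2 = 261121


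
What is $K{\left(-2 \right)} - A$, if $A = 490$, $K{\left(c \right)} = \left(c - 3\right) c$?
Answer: $-480$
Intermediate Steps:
$K{\left(c \right)} = c \left(-3 + c\right)$ ($K{\left(c \right)} = \left(-3 + c\right) c = c \left(-3 + c\right)$)
$K{\left(-2 \right)} - A = - 2 \left(-3 - 2\right) - 490 = \left(-2\right) \left(-5\right) - 490 = 10 - 490 = -480$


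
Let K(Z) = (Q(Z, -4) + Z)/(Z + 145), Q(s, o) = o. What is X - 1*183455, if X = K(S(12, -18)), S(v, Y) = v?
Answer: -28802427/157 ≈ -1.8346e+5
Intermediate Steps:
K(Z) = (-4 + Z)/(145 + Z) (K(Z) = (-4 + Z)/(Z + 145) = (-4 + Z)/(145 + Z))
X = 8/157 (X = (-4 + 12)/(145 + 12) = 8/157 ≈ 0.050955)
X - 1*183455 = 8/157 - 1*183455 = 8/157 - 183455 = -28802427/157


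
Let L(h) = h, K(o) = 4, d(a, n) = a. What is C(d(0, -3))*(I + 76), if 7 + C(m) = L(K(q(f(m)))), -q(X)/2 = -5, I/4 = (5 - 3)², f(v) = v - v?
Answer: -276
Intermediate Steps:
f(v) = 0
I = 16 (I = 4*(5 - 3)² = 4*2² = 4*4 = 16)
q(X) = 10 (q(X) = -2*(-5) = 10)
C(m) = -3 (C(m) = -7 + 4 = -3)
C(d(0, -3))*(I + 76) = -3*(16 + 76) = -3*92 = -276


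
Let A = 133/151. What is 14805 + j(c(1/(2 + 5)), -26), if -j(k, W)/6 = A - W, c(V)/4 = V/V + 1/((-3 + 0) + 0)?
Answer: 2211201/151 ≈ 14644.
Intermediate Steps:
c(V) = 8/3 (c(V) = 4*(V/V + 1/((-3 + 0) + 0)) = 4*(1 + 1/(-3 + 0)) = 4*(1 + 1/(-3)) = 4*(1 + 1*(-⅓)) = 4*(1 - ⅓) = 4*(⅔) = 8/3)
A = 133/151 (A = 133*(1/151) = 133/151 ≈ 0.88079)
j(k, W) = -798/151 + 6*W (j(k, W) = -6*(133/151 - W) = -798/151 + 6*W)
14805 + j(c(1/(2 + 5)), -26) = 14805 + (-798/151 + 6*(-26)) = 14805 + (-798/151 - 156) = 14805 - 24354/151 = 2211201/151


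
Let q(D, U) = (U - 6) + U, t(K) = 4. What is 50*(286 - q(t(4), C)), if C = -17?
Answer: 16300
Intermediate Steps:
q(D, U) = -6 + 2*U (q(D, U) = (-6 + U) + U = -6 + 2*U)
50*(286 - q(t(4), C)) = 50*(286 - (-6 + 2*(-17))) = 50*(286 - (-6 - 34)) = 50*(286 - 1*(-40)) = 50*(286 + 40) = 50*326 = 16300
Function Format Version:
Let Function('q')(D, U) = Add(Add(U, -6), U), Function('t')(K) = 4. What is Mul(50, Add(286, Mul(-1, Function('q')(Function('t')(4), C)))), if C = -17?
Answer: 16300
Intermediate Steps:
Function('q')(D, U) = Add(-6, Mul(2, U)) (Function('q')(D, U) = Add(Add(-6, U), U) = Add(-6, Mul(2, U)))
Mul(50, Add(286, Mul(-1, Function('q')(Function('t')(4), C)))) = Mul(50, Add(286, Mul(-1, Add(-6, Mul(2, -17))))) = Mul(50, Add(286, Mul(-1, Add(-6, -34)))) = Mul(50, Add(286, Mul(-1, -40))) = Mul(50, Add(286, 40)) = Mul(50, 326) = 16300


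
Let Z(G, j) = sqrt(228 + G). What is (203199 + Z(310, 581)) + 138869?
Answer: 342068 + sqrt(538) ≈ 3.4209e+5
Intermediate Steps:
(203199 + Z(310, 581)) + 138869 = (203199 + sqrt(228 + 310)) + 138869 = (203199 + sqrt(538)) + 138869 = 342068 + sqrt(538)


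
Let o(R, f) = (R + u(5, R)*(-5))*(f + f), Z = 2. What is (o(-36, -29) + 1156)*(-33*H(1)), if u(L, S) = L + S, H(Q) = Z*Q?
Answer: 379236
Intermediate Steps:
H(Q) = 2*Q
o(R, f) = 2*f*(-25 - 4*R) (o(R, f) = (R + (5 + R)*(-5))*(f + f) = (R + (-25 - 5*R))*(2*f) = (-25 - 4*R)*(2*f) = 2*f*(-25 - 4*R))
(o(-36, -29) + 1156)*(-33*H(1)) = (2*(-29)*(-25 - 4*(-36)) + 1156)*(-66) = (2*(-29)*(-25 + 144) + 1156)*(-33*2) = (2*(-29)*119 + 1156)*(-66) = (-6902 + 1156)*(-66) = -5746*(-66) = 379236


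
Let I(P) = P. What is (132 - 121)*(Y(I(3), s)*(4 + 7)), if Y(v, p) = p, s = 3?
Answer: 363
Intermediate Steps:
(132 - 121)*(Y(I(3), s)*(4 + 7)) = (132 - 121)*(3*(4 + 7)) = 11*(3*11) = 11*33 = 363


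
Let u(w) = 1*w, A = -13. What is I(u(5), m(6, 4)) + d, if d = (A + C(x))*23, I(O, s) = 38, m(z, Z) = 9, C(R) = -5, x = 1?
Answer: -376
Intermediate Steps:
u(w) = w
d = -414 (d = (-13 - 5)*23 = -18*23 = -414)
I(u(5), m(6, 4)) + d = 38 - 414 = -376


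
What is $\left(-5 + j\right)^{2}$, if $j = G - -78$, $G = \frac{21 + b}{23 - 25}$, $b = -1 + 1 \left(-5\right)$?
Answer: $\frac{17161}{4} \approx 4290.3$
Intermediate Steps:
$b = -6$ ($b = -1 - 5 = -6$)
$G = - \frac{15}{2}$ ($G = \frac{21 - 6}{23 - 25} = \frac{15}{-2} = 15 \left(- \frac{1}{2}\right) = - \frac{15}{2} \approx -7.5$)
$j = \frac{141}{2}$ ($j = - \frac{15}{2} - -78 = - \frac{15}{2} + 78 = \frac{141}{2} \approx 70.5$)
$\left(-5 + j\right)^{2} = \left(-5 + \frac{141}{2}\right)^{2} = \left(\frac{131}{2}\right)^{2} = \frac{17161}{4}$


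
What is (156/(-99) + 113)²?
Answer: 13520329/1089 ≈ 12415.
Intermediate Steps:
(156/(-99) + 113)² = (156*(-1/99) + 113)² = (-52/33 + 113)² = (3677/33)² = 13520329/1089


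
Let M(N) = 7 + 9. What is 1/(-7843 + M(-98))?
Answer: -1/7827 ≈ -0.00012776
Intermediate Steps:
M(N) = 16
1/(-7843 + M(-98)) = 1/(-7843 + 16) = 1/(-7827) = -1/7827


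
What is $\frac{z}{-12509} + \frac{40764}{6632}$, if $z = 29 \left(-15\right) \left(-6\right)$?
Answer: $\frac{123151839}{20739922} \approx 5.9379$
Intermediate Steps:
$z = 2610$ ($z = \left(-435\right) \left(-6\right) = 2610$)
$\frac{z}{-12509} + \frac{40764}{6632} = \frac{2610}{-12509} + \frac{40764}{6632} = 2610 \left(- \frac{1}{12509}\right) + 40764 \cdot \frac{1}{6632} = - \frac{2610}{12509} + \frac{10191}{1658} = \frac{123151839}{20739922}$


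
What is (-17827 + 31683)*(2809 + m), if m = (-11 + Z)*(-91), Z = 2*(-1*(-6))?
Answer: 37660608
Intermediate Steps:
Z = 12 (Z = 2*6 = 12)
m = -91 (m = (-11 + 12)*(-91) = 1*(-91) = -91)
(-17827 + 31683)*(2809 + m) = (-17827 + 31683)*(2809 - 91) = 13856*2718 = 37660608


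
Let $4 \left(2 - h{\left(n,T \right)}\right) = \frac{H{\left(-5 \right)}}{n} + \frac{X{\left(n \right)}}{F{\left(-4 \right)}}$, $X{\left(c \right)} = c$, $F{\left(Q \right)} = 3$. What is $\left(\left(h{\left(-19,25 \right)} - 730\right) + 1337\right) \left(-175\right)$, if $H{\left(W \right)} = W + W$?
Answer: $- \frac{24357025}{228} \approx -1.0683 \cdot 10^{5}$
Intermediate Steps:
$H{\left(W \right)} = 2 W$
$h{\left(n,T \right)} = 2 - \frac{n}{12} + \frac{5}{2 n}$ ($h{\left(n,T \right)} = 2 - \frac{\frac{2 \left(-5\right)}{n} + \frac{n}{3}}{4} = 2 - \frac{- \frac{10}{n} + n \frac{1}{3}}{4} = 2 - \frac{- \frac{10}{n} + \frac{n}{3}}{4} = 2 - \left(- \frac{5}{2 n} + \frac{n}{12}\right) = 2 - \frac{n}{12} + \frac{5}{2 n}$)
$\left(\left(h{\left(-19,25 \right)} - 730\right) + 1337\right) \left(-175\right) = \left(\left(\frac{30 - 19 \left(24 - -19\right)}{12 \left(-19\right)} - 730\right) + 1337\right) \left(-175\right) = \left(\left(\frac{1}{12} \left(- \frac{1}{19}\right) \left(30 - 19 \left(24 + 19\right)\right) - 730\right) + 1337\right) \left(-175\right) = \left(\left(\frac{1}{12} \left(- \frac{1}{19}\right) \left(30 - 817\right) - 730\right) + 1337\right) \left(-175\right) = \left(\left(\frac{1}{12} \left(- \frac{1}{19}\right) \left(-787\right) - 730\right) + 1337\right) \left(-175\right) = \left(\left(\frac{787}{228} - 730\right) + 1337\right) \left(-175\right) = \left(- \frac{165653}{228} + 1337\right) \left(-175\right) = \frac{139183}{228} \left(-175\right) = - \frac{24357025}{228}$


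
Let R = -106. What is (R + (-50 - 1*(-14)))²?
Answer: 20164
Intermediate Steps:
(R + (-50 - 1*(-14)))² = (-106 + (-50 - 1*(-14)))² = (-106 + (-50 + 14))² = (-106 - 36)² = (-142)² = 20164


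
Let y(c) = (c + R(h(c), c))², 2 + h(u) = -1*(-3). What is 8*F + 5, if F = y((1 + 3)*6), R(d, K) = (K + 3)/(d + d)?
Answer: 11255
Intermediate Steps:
h(u) = 1 (h(u) = -2 - 1*(-3) = -2 + 3 = 1)
R(d, K) = (3 + K)/(2*d) (R(d, K) = (3 + K)/((2*d)) = (3 + K)*(1/(2*d)) = (3 + K)/(2*d))
y(c) = (3/2 + 3*c/2)² (y(c) = (c + (½)*(3 + c)/1)² = (c + (½)*1*(3 + c))² = (c + (3/2 + c/2))² = (3/2 + 3*c/2)²)
F = 5625/4 (F = 9*(1 + (1 + 3)*6)²/4 = 9*(1 + 4*6)²/4 = 9*(1 + 24)²/4 = (9/4)*25² = (9/4)*625 = 5625/4 ≈ 1406.3)
8*F + 5 = 8*(5625/4) + 5 = 11250 + 5 = 11255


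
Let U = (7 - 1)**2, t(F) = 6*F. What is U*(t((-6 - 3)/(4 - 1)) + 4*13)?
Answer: 1224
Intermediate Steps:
U = 36 (U = 6**2 = 36)
U*(t((-6 - 3)/(4 - 1)) + 4*13) = 36*(6*((-6 - 3)/(4 - 1)) + 4*13) = 36*(6*(-9/3) + 52) = 36*(6*(-9*1/3) + 52) = 36*(6*(-3) + 52) = 36*(-18 + 52) = 36*34 = 1224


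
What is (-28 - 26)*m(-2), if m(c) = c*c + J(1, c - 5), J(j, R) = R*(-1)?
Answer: -594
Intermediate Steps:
J(j, R) = -R
m(c) = 5 + c**2 - c (m(c) = c*c - (c - 5) = c**2 - (-5 + c) = c**2 + (5 - c) = 5 + c**2 - c)
(-28 - 26)*m(-2) = (-28 - 26)*(5 + (-2)**2 - 1*(-2)) = -54*(5 + 4 + 2) = -54*11 = -594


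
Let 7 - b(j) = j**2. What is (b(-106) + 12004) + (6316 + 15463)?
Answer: 22554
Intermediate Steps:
b(j) = 7 - j**2
(b(-106) + 12004) + (6316 + 15463) = ((7 - 1*(-106)**2) + 12004) + (6316 + 15463) = ((7 - 1*11236) + 12004) + 21779 = ((7 - 11236) + 12004) + 21779 = (-11229 + 12004) + 21779 = 775 + 21779 = 22554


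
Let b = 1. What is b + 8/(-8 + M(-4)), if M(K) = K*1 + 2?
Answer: 1/5 ≈ 0.20000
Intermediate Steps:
M(K) = 2 + K (M(K) = K + 2 = 2 + K)
b + 8/(-8 + M(-4)) = 1 + 8/(-8 + (2 - 4)) = 1 + 8/(-8 - 2) = 1 + 8/(-10) = 1 - 1/10*8 = 1 - 4/5 = 1/5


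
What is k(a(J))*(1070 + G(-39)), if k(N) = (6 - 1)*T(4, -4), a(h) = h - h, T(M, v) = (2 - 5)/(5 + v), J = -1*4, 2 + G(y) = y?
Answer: -15435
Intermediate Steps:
G(y) = -2 + y
J = -4
T(M, v) = -3/(5 + v)
a(h) = 0
k(N) = -15 (k(N) = (6 - 1)*(-3/(5 - 4)) = 5*(-3/1) = 5*(-3*1) = 5*(-3) = -15)
k(a(J))*(1070 + G(-39)) = -15*(1070 + (-2 - 39)) = -15*(1070 - 41) = -15*1029 = -15435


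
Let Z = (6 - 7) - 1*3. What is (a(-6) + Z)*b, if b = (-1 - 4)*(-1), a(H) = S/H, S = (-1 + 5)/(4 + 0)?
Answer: -125/6 ≈ -20.833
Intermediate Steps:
Z = -4 (Z = -1 - 3 = -4)
S = 1 (S = 4/4 = 4*(¼) = 1)
a(H) = 1/H
b = 5 (b = -5*(-1) = 5)
(a(-6) + Z)*b = (1/(-6) - 4)*5 = (-⅙ - 4)*5 = -25/6*5 = -125/6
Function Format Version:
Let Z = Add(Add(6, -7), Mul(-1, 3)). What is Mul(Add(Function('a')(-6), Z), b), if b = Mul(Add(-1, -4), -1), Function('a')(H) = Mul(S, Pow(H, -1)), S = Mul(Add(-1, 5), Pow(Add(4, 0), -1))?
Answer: Rational(-125, 6) ≈ -20.833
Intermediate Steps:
Z = -4 (Z = Add(-1, -3) = -4)
S = 1 (S = Mul(4, Pow(4, -1)) = Mul(4, Rational(1, 4)) = 1)
Function('a')(H) = Pow(H, -1) (Function('a')(H) = Mul(1, Pow(H, -1)) = Pow(H, -1))
b = 5 (b = Mul(-5, -1) = 5)
Mul(Add(Function('a')(-6), Z), b) = Mul(Add(Pow(-6, -1), -4), 5) = Mul(Add(Rational(-1, 6), -4), 5) = Mul(Rational(-25, 6), 5) = Rational(-125, 6)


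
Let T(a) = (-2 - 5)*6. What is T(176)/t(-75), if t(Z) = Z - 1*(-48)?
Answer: 14/9 ≈ 1.5556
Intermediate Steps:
T(a) = -42 (T(a) = -7*6 = -42)
t(Z) = 48 + Z (t(Z) = Z + 48 = 48 + Z)
T(176)/t(-75) = -42/(48 - 75) = -42/(-27) = -42*(-1/27) = 14/9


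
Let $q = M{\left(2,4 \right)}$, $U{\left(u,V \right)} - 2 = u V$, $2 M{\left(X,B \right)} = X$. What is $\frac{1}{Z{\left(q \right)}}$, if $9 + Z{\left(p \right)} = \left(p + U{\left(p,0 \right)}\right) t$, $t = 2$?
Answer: $- \frac{1}{3} \approx -0.33333$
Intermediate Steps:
$M{\left(X,B \right)} = \frac{X}{2}$
$U{\left(u,V \right)} = 2 + V u$ ($U{\left(u,V \right)} = 2 + u V = 2 + V u$)
$q = 1$ ($q = \frac{1}{2} \cdot 2 = 1$)
$Z{\left(p \right)} = -5 + 2 p$ ($Z{\left(p \right)} = -9 + \left(p + \left(2 + 0 p\right)\right) 2 = -9 + \left(p + \left(2 + 0\right)\right) 2 = -9 + \left(p + 2\right) 2 = -9 + \left(2 + p\right) 2 = -9 + \left(4 + 2 p\right) = -5 + 2 p$)
$\frac{1}{Z{\left(q \right)}} = \frac{1}{-5 + 2 \cdot 1} = \frac{1}{-5 + 2} = \frac{1}{-3} = - \frac{1}{3}$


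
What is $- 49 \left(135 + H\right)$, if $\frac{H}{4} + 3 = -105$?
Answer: $14553$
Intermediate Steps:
$H = -432$ ($H = -12 + 4 \left(-105\right) = -12 - 420 = -432$)
$- 49 \left(135 + H\right) = - 49 \left(135 - 432\right) = \left(-49\right) \left(-297\right) = 14553$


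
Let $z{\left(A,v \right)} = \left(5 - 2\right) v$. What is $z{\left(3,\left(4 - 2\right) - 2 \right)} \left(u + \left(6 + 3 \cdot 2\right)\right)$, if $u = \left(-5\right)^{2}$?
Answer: $0$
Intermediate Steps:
$u = 25$
$z{\left(A,v \right)} = 3 v$
$z{\left(3,\left(4 - 2\right) - 2 \right)} \left(u + \left(6 + 3 \cdot 2\right)\right) = 3 \left(\left(4 - 2\right) - 2\right) \left(25 + \left(6 + 3 \cdot 2\right)\right) = 3 \left(2 - 2\right) \left(25 + \left(6 + 6\right)\right) = 3 \cdot 0 \left(25 + 12\right) = 0 \cdot 37 = 0$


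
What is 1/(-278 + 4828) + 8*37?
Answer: 1346801/4550 ≈ 296.00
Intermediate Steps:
1/(-278 + 4828) + 8*37 = 1/4550 + 296 = 1346801/4550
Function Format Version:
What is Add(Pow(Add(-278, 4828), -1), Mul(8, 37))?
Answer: Rational(1346801, 4550) ≈ 296.00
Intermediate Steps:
Add(Pow(Add(-278, 4828), -1), Mul(8, 37)) = Add(Pow(4550, -1), 296) = Add(Rational(1, 4550), 296) = Rational(1346801, 4550)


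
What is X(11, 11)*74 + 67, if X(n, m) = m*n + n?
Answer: 9835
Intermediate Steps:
X(n, m) = n + m*n
X(11, 11)*74 + 67 = (11*(1 + 11))*74 + 67 = (11*12)*74 + 67 = 132*74 + 67 = 9768 + 67 = 9835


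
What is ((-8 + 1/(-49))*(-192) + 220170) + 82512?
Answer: 14906874/49 ≈ 3.0422e+5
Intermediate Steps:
((-8 + 1/(-49))*(-192) + 220170) + 82512 = ((-8 - 1/49)*(-192) + 220170) + 82512 = (-393/49*(-192) + 220170) + 82512 = (75456/49 + 220170) + 82512 = 10863786/49 + 82512 = 14906874/49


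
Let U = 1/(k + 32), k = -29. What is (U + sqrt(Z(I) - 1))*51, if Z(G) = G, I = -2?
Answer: 17 + 51*I*sqrt(3) ≈ 17.0 + 88.335*I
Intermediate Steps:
U = 1/3 (U = 1/(-29 + 32) = 1/3 ≈ 0.33333)
(U + sqrt(Z(I) - 1))*51 = (1/3 + sqrt(-2 - 1))*51 = (1/3 + sqrt(-3))*51 = (1/3 + I*sqrt(3))*51 = 17 + 51*I*sqrt(3)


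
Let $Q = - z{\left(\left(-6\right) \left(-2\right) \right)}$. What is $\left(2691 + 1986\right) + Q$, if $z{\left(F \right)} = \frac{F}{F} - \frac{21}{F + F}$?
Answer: $\frac{37415}{8} \approx 4676.9$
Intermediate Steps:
$z{\left(F \right)} = 1 - \frac{21}{2 F}$
$Q = - \frac{1}{8}$ ($Q = - \frac{- \frac{21}{2} - -12}{\left(-6\right) \left(-2\right)} = - \frac{- \frac{21}{2} + 12}{12} = - \frac{3}{12 \cdot 2} = \left(-1\right) \frac{1}{8} = - \frac{1}{8} \approx -0.125$)
$\left(2691 + 1986\right) + Q = \left(2691 + 1986\right) - \frac{1}{8} = 4677 - \frac{1}{8} = \frac{37415}{8}$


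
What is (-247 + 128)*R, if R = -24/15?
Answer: 952/5 ≈ 190.40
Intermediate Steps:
R = -8/5 (R = -24*1/15 = -8/5 ≈ -1.6000)
(-247 + 128)*R = (-247 + 128)*(-8/5) = -119*(-8/5) = 952/5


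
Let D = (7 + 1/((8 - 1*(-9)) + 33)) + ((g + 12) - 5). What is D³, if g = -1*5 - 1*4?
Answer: 15813251/125000 ≈ 126.51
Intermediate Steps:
g = -9 (g = -5 - 4 = -9)
D = 251/50 (D = (7 + 1/((8 - 1*(-9)) + 33)) + ((-9 + 12) - 5) = (7 + 1/((8 + 9) + 33)) + (3 - 5) = (7 + 1/(17 + 33)) - 2 = (7 + 1/50) - 2 = 351/50 - 2 = 251/50 ≈ 5.0200)
D³ = (251/50)³ = 15813251/125000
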